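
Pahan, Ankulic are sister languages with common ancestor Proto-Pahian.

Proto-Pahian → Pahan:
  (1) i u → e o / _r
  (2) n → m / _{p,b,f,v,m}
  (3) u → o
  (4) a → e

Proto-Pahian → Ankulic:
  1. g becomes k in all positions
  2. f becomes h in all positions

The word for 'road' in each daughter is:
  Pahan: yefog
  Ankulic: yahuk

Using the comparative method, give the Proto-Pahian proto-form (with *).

Position 3: Pahan has f, Ankulic has h. Pahan preserves f here (none of its changes turn any other segment into f), so the proto-segment is *f.
Position 4: Pahan has o, Ankulic has u. Ankulic preserves u here (none of its changes turn any other segment into u), so the proto-segment is *u.
This points to *yafug. Verify forward in each daughter:
Pahan: start from *yafug.
  rule 1: no change — yafug
  rule 2: no change — yafug
  rule 3 (vowel merger): yafug → yafog
  rule 4 (vowel merger): yafog → yefog
  ⇒ Pahan yefog
Ankulic: start from *yafug.
  rule 1 (unconditioned shift): yafug → yafuk
  rule 2 (unconditioned shift): yafuk → yahuk
  ⇒ Ankulic yahuk
Only *yafug yields all of Pahan yefog, Ankulic yahuk.

*yafug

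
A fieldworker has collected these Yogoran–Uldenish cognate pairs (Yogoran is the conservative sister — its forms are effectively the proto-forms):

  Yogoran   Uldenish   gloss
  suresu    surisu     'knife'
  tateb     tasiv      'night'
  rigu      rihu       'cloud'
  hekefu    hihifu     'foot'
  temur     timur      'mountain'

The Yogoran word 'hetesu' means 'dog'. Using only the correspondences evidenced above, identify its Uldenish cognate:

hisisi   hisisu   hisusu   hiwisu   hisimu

suresu ~ surisu, hekefu ~ hihifu — Yogoran e corresponds to Uldenish i after a consonant, before a consonant other than r, m, n, p, b, f, v.
tateb ~ tasiv — Yogoran t corresponds to Uldenish s between vowels (before a front vowel).
Applying these to Yogoran 'hetesu':
  hetesu → hitesu   (e→i after a consonant, before a consonant other than r, m, n, p, b, f, v)
  hitesu → hisesu   (t→s between vowels (before a front vowel))
  hisesu → hisisu   (e→i after a consonant, before a consonant other than r, m, n, p, b, f, v)
So the Uldenish cognate is 'hisisu'.

hisisu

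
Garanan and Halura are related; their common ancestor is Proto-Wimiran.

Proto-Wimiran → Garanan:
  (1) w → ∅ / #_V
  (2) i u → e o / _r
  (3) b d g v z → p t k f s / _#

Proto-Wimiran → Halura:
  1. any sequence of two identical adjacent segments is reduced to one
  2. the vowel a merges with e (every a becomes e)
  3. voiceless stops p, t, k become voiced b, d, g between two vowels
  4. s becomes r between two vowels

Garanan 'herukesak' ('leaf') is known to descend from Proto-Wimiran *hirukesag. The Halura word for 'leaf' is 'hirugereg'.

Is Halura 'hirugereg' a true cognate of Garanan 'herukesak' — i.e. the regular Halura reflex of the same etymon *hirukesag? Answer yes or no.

Derive the expected Halura reflex of *hirukesag:
Halura: *hirukesag
  hirukesag (rule 1 does not apply)
  hirukesag → hirukeseg   [vowel merger]
  hirukeseg → hirugeseg   [intervocalic voicing]
  hirugeseg → hirugereg   [rhotacism]
  giving Halura hirugereg.
Halura 'hirugereg' matches the regular reflex exactly, so the pair is cognate.

yes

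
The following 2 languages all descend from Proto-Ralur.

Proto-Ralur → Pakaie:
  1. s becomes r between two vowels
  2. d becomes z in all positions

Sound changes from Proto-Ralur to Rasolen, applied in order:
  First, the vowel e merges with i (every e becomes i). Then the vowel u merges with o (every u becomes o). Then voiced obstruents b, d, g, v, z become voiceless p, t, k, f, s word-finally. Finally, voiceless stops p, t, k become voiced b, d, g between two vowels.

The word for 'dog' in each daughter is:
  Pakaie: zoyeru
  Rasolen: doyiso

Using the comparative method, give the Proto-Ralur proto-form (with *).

*doyesu

Position 5: Pakaie has r, Rasolen has s. Taking the neighbouring segments as reconstructed: Pakaie r could go back to *s or *r; Rasolen s can only go back to *s — the one source consistent with every daughter is *s.
Position 4: Pakaie has e, Rasolen has i. Pakaie preserves e here (none of its changes turn any other segment into e), so the proto-segment is *e.
Position 1: Pakaie has z, Rasolen has d. Taking the neighbouring segments as reconstructed: Pakaie z could go back to *d or *z; Rasolen d can only go back to *d — the one source consistent with every daughter is *d.
Continuing position by position gives *doyesu; check it forward:
Pakaie: *doyesu > doyeru > zoyeru  (by rhotacism, unconditioned shift)
Rasolen: *doyesu
  doyesu → doyisu   [vowel merger]
  doyisu → doyiso   [vowel merger]
  doyiso (rule 3 does not apply)
  doyiso (rule 4 does not apply)
  giving Rasolen doyiso.
*doyesu is the unique common source.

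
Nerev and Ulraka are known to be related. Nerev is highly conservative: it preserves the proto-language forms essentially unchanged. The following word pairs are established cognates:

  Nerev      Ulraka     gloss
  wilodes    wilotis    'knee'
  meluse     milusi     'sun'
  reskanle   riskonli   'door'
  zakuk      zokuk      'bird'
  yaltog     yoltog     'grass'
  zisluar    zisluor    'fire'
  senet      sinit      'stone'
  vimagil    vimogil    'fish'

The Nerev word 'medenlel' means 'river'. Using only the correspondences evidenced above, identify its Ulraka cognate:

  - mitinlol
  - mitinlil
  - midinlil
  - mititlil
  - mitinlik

mitinlil

wilodes ~ wilotis, meluse ~ milusi — Nerev e corresponds to Ulraka i after a consonant, before a consonant other than r, m, n, p, b, f, v.
wilodes ~ wilotis — Nerev d corresponds to Ulraka t between vowels (before a front vowel).
senet ~ sinit — Nerev e corresponds to Ulraka i after a consonant, before a nasal.
Applying these to Nerev 'medenlel':
  medenlel → midenlel   (e→i after a consonant, before a consonant other than r, m, n, p, b, f, v)
  midenlel → mitenlel   (d→t between vowels (before a front vowel))
  mitenlel → mitinlel   (e→i after a consonant, before a nasal)
  mitinlel → mitinlil   (e→i after a consonant, before a consonant other than r, m, n, p, b, f, v)
So the Ulraka cognate is 'mitinlil'.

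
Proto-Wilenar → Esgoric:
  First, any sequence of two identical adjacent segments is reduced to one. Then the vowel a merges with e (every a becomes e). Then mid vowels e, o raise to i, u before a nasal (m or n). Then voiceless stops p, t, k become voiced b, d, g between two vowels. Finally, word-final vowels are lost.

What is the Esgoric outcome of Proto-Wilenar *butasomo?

Esgoric: *butasomo > butesomo > butesumo > budesumo > budesum  (by vowel merger, pre-nasal raising, intervocalic voicing, apocope)

budesum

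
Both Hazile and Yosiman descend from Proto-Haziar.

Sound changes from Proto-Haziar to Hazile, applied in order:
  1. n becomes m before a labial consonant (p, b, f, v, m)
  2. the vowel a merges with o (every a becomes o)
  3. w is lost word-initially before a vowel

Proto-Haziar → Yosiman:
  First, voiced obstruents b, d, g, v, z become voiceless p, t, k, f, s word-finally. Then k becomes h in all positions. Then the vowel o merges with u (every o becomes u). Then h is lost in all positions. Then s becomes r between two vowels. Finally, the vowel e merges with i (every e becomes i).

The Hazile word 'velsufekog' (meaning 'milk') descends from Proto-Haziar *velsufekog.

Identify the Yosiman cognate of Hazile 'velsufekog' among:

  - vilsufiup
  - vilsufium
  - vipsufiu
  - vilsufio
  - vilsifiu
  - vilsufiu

vilsufiu

Yosiman: *velsufekog
  velsufekog → velsufekok   [final devoicing]
  velsufekok → velsufehoh   [unconditioned shift]
  velsufehoh → velsufehuh   [vowel merger]
  velsufehuh → velsufeu   [h-loss]
  velsufeu (rule 5 does not apply)
  velsufeu → vilsufiu   [vowel merger]
  giving Yosiman vilsufiu.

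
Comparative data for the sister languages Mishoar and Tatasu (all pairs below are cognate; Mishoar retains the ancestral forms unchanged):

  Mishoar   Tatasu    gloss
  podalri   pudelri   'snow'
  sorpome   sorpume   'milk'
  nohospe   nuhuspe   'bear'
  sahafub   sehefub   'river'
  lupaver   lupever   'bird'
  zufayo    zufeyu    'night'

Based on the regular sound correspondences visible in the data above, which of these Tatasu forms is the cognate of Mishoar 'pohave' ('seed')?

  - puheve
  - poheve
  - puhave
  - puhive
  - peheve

podalri ~ pudelri, nohospe ~ nuhuspe — Mishoar o corresponds to Tatasu u after a consonant, before a consonant other than r, m, n, p, b, f, v.
lupaver ~ lupever — Mishoar a corresponds to Tatasu e after a consonant, before a labial obstruent.
Applying these to Mishoar 'pohave':
  pohave → puhave   (o→u after a consonant, before a consonant other than r, m, n, p, b, f, v)
  puhave → puheve   (a→e after a consonant, before a labial obstruent)
So the Tatasu cognate is 'puheve'.

puheve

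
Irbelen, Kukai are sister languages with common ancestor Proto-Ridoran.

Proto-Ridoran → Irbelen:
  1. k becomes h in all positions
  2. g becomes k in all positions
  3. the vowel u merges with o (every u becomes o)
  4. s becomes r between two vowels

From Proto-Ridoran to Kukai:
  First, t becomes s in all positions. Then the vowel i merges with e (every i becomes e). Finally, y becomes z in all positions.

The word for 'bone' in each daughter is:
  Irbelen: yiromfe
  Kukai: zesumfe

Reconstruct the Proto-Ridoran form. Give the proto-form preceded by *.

*yisumfe

Position 2: Irbelen has i, Kukai has e. Irbelen preserves i here (none of its changes turn any other segment into i), so the proto-segment is *i.
Position 4: Irbelen has o, Kukai has u. Kukai preserves u here (none of its changes turn any other segment into u), so the proto-segment is *u.
Position 3: Irbelen has r, Kukai has s. Taking the neighbouring segments as reconstructed: Irbelen r could go back to *s or *r; Kukai s could go back to *t or *s — the one source consistent with every daughter is *s.
This points to *yisumfe. Verify forward in each daughter:
Irbelen: *yisumfe > yisomfe > yiromfe  (by vowel merger, rhotacism)
Kukai: *yisumfe > yesumfe > zesumfe  (by vowel merger, unconditioned shift)
No other proto-form is consistent with every reflex, so the reconstruction is *yisumfe.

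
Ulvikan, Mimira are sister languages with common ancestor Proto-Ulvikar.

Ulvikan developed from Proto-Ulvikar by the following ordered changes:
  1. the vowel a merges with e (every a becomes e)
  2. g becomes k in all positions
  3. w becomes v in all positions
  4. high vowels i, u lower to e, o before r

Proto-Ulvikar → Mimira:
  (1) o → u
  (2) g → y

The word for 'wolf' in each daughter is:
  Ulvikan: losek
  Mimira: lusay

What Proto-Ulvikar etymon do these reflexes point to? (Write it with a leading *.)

*losag

Position 2: Ulvikan has o, Mimira has u. Taking the neighbouring segments as reconstructed: Ulvikan o can only go back to *o; Mimira u could go back to *o or *u — the one source consistent with every daughter is *o.
Position 5: Ulvikan has k, Mimira has y. Taking the neighbouring segments as reconstructed: Ulvikan k could go back to *k or *g; Mimira y could go back to *g or *y — the one source consistent with every daughter is *g.
This points to *losag. Verify forward in each daughter:
Ulvikan: start from *losag.
  rule 1 (vowel merger): losag → loseg
  rule 2 (unconditioned shift): loseg → losek
  rule 3: no change — losek
  rule 4: no change — losek
  ⇒ Ulvikan losek
Mimira: *losag > lusag > lusay  (by vowel merger, unconditioned shift)
No other proto-form is consistent with every reflex, so the reconstruction is *losag.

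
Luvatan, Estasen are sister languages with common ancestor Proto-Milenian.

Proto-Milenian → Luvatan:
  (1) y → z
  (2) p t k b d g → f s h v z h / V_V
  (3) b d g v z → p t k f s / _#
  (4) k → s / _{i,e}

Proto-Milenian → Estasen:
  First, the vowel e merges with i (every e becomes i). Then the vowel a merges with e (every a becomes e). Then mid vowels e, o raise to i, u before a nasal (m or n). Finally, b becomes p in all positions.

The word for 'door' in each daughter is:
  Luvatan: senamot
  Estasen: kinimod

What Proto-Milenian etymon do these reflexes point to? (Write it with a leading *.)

*kenamod

Position 2: Luvatan has e, Estasen has i. Luvatan preserves e here (none of its changes turn any other segment into e), so the proto-segment is *e.
Position 1: Luvatan has s, Estasen has k. Estasen preserves k here (none of its changes turn any other segment into k), so the proto-segment is *k.
Continuing position by position gives *kenamod; check it forward:
Luvatan: start from *kenamod.
  rule 1: no change — kenamod
  rule 2: no change — kenamod
  rule 3 (final devoicing): kenamod → kenamot
  rule 4 (palatalisation): kenamot → senamot
  ⇒ Luvatan senamot
Estasen: *kenamod
  kenamod → kinamod   [vowel merger]
  kinamod → kinemod   [vowel merger]
  kinemod → kinimod   [pre-nasal raising]
  kinimod (rule 4 does not apply)
  giving Estasen kinimod.
*kenamod is the unique common source.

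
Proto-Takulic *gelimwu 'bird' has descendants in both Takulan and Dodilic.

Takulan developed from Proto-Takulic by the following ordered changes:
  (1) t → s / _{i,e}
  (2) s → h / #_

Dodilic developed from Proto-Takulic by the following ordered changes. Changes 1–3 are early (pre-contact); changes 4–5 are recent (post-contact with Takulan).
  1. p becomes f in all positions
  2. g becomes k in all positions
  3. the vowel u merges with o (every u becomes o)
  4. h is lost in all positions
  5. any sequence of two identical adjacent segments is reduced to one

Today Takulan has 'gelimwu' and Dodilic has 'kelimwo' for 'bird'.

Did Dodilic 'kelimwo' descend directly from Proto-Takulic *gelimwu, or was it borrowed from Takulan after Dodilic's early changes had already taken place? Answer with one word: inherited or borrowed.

inherited

If inherited, *gelimwu would pass through all of Dodilic's changes:
Dodilic: *gelimwu > kelimwu > kelimwo  (by unconditioned shift, vowel merger)
If borrowed from Takulan 'gelimwu' after the early changes, it would undergo only the recent ones:
  rule 4 (h-loss): no change (gelimwu)
  rule 5 (degemination): no change (gelimwu)
  ⇒ as a loan: gelimwu
Dodilic 'kelimwo' matches the inherited outcome exactly, so it is an inherited cognate, not a loan.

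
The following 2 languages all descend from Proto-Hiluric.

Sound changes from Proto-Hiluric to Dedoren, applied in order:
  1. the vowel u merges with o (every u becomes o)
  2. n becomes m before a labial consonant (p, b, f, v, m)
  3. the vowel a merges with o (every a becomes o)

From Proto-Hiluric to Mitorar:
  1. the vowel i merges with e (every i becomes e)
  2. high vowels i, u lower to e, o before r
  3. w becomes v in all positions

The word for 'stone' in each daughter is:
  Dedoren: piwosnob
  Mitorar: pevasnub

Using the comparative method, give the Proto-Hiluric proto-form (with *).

Position 2: Dedoren has i, Mitorar has e. Dedoren preserves i here (none of its changes turn any other segment into i), so the proto-segment is *i.
Position 3: Dedoren has w, Mitorar has v. Dedoren preserves w here (none of its changes turn any other segment into w), so the proto-segment is *w.
Verify the candidate proto-form against each daughter:
Dedoren: *piwasnub
  piwasnub → piwasnob   [vowel merger]
  piwasnob (rule 2 does not apply)
  piwasnob → piwosnob   [vowel merger]
  giving Dedoren piwosnob.
Mitorar: *piwasnub > pewasnub > pevasnub  (by vowel merger, unconditioned shift)
*piwasnub is the unique common source.

*piwasnub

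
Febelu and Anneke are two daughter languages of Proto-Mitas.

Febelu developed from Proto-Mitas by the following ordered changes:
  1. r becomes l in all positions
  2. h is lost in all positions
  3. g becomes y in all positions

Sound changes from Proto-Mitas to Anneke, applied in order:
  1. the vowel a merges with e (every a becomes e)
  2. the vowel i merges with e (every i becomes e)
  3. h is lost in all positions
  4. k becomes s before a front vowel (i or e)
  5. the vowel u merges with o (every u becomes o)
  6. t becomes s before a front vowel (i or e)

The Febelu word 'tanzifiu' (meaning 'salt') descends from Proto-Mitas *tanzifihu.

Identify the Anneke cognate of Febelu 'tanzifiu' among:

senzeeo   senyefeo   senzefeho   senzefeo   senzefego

Anneke: *tanzifihu > tenzifihu > tenzefehu > tenzefeu > tenzefeo > senzefeo  (by vowel merger, vowel merger, h-loss, vowel merger, palatalisation)

senzefeo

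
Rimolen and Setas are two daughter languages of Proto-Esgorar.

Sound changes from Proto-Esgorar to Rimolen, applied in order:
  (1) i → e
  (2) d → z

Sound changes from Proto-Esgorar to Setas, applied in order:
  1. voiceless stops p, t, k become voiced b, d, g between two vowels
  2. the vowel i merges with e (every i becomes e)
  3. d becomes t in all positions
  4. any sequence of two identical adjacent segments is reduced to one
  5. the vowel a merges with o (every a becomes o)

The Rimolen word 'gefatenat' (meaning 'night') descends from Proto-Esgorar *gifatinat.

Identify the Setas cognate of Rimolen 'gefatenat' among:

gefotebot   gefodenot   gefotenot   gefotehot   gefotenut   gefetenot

gefotenot

Setas: *gifatinat > gifadinat > gefadenat > gefatenat > gefotenot  (by intervocalic voicing, vowel merger, unconditioned shift, vowel merger)
Only 'gefotenot' matches the regular Setas development of *gifatinat.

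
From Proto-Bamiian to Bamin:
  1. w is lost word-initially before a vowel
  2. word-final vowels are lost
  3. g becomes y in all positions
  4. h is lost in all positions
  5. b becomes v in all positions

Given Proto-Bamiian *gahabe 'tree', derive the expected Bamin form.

Bamin: *gahabe > gahab > yahab > yaab > yaav  (by apocope, unconditioned shift, h-loss, unconditioned shift)

yaav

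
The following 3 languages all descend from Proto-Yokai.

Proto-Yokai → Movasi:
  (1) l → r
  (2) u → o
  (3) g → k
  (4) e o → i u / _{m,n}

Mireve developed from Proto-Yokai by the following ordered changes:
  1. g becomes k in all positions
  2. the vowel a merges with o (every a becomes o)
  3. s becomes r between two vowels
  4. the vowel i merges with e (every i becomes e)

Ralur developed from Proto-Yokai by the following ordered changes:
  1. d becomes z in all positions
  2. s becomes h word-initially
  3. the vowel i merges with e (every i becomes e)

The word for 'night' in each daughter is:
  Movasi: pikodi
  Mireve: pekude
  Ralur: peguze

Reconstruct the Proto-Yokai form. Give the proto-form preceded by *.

*pigudi

Position 3: Movasi has k, Mireve has k, Ralur has g. Ralur preserves g here (none of its changes turn any other segment into g), so the proto-segment is *g.
Position 4: Movasi has o, Mireve has u, Ralur has u. Mireve preserves u here (none of its changes turn any other segment into u), so the proto-segment is *u.
Continuing position by position gives *pigudi; check it forward:
Movasi: *pigudi > pigodi > pikodi  (by vowel merger, unconditioned shift)
Mireve: *pigudi > pikudi > pekude  (by unconditioned shift, vowel merger)
Ralur: *pigudi > piguzi > peguze  (by unconditioned shift, vowel merger)
Only *pigudi yields all of Movasi pikodi, Mireve pekude, Ralur peguze.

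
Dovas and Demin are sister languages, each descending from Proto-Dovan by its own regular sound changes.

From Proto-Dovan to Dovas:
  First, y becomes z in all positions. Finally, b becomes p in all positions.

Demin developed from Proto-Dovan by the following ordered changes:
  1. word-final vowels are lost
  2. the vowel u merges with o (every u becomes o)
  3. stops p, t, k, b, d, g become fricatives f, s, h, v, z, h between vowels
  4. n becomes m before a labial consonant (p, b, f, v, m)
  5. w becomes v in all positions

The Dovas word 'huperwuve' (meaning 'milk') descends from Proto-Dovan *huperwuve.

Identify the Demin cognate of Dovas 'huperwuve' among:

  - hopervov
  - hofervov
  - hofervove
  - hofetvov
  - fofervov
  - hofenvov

Demin: *huperwuve
  huperwuve → huperwuv   [apocope]
  huperwuv → hoperwov   [vowel merger]
  hoperwov → hoferwov   [intervocalic lenition]
  hoferwov (rule 4 does not apply)
  hoferwov → hofervov   [unconditioned shift]
  giving Demin hofervov.

hofervov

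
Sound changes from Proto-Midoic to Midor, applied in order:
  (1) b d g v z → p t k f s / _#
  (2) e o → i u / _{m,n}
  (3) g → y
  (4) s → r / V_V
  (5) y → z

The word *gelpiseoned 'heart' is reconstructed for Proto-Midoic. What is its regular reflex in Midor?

zelpireunet

Midor: *gelpiseoned > gelpiseonet > gelpiseunet > yelpiseunet > yelpireunet > zelpireunet  (by final devoicing, pre-nasal raising, unconditioned shift, rhotacism, unconditioned shift)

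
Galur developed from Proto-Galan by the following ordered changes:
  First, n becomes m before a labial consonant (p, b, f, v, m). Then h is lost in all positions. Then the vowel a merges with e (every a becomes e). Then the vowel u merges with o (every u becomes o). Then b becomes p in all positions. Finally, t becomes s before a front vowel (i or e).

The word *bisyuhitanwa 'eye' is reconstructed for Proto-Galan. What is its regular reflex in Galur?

pisyoisenwe

Galur: start from *bisyuhitanwa.
  rule 1: no change — bisyuhitanwa
  rule 2 (h-loss): bisyuhitanwa → bisyuitanwa
  rule 3 (vowel merger): bisyuitanwa → bisyuitenwe
  rule 4 (vowel merger): bisyuitenwe → bisyoitenwe
  rule 5 (unconditioned shift): bisyoitenwe → pisyoitenwe
  rule 6 (palatalisation): pisyoitenwe → pisyoisenwe
  ⇒ Galur pisyoisenwe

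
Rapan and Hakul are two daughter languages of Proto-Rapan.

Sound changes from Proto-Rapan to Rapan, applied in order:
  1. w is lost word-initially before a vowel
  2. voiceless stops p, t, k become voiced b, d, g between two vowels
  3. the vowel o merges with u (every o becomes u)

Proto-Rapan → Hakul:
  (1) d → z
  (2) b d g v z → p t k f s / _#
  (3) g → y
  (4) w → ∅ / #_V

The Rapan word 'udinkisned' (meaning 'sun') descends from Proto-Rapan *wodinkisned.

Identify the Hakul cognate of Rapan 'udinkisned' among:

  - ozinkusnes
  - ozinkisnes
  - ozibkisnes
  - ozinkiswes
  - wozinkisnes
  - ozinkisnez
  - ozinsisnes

Hakul: start from *wodinkisned.
  rule 1 (unconditioned shift): wodinkisned → wozinkisnez
  rule 2 (final devoicing): wozinkisnez → wozinkisnes
  rule 3: no change — wozinkisnes
  rule 4 (glide loss): wozinkisnes → ozinkisnes
  ⇒ Hakul ozinkisnes

ozinkisnes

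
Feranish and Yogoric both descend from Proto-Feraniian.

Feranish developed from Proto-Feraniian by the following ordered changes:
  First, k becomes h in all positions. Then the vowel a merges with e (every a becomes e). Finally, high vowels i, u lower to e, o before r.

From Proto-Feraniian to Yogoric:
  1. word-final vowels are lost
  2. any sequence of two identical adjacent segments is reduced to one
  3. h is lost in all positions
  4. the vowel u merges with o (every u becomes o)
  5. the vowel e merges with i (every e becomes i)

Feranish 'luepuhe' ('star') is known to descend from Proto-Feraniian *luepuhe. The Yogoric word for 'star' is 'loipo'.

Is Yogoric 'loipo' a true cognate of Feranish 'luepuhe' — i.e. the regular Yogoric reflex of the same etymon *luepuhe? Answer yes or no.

Derive the expected Yogoric reflex of *luepuhe:
Yogoric: *luepuhe > luepuh > luepu > loepo > loipo  (by apocope, h-loss, vowel merger, vowel merger)
Yogoric 'loipo' matches the regular reflex exactly, so the pair is cognate.

yes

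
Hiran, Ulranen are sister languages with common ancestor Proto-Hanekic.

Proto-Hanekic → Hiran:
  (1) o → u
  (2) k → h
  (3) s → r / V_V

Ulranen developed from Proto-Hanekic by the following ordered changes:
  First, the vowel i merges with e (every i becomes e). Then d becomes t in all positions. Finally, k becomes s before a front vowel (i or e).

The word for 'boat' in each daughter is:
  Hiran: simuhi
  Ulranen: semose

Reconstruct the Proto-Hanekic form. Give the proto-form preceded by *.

*simoki

Position 4: Hiran has u, Ulranen has o. Ulranen preserves o here (none of its changes turn any other segment into o), so the proto-segment is *o.
Position 2: Hiran has i, Ulranen has e. Hiran preserves i here (none of its changes turn any other segment into i), so the proto-segment is *i.
Continuing position by position gives *simoki; check it forward:
Hiran: *simoki
  simoki → simuki   [vowel merger]
  simuki → simuhi   [unconditioned shift]
  simuhi (rule 3 does not apply)
  giving Hiran simuhi.
Ulranen: start from *simoki.
  rule 1 (vowel merger): simoki → semoke
  rule 2: no change — semoke
  rule 3 (palatalisation): semoke → semose
  ⇒ Ulranen semose
No other proto-form is consistent with every reflex, so the reconstruction is *simoki.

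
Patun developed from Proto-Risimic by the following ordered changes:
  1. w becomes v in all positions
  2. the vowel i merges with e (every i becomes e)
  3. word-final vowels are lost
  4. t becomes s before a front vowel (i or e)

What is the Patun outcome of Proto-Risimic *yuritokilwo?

yuretokelv

Patun: *yuritokilwo
  yuritokilwo → yuritokilvo   [unconditioned shift]
  yuritokilvo → yuretokelvo   [vowel merger]
  yuretokelvo → yuretokelv   [apocope]
  yuretokelv (rule 4 does not apply)
  giving Patun yuretokelv.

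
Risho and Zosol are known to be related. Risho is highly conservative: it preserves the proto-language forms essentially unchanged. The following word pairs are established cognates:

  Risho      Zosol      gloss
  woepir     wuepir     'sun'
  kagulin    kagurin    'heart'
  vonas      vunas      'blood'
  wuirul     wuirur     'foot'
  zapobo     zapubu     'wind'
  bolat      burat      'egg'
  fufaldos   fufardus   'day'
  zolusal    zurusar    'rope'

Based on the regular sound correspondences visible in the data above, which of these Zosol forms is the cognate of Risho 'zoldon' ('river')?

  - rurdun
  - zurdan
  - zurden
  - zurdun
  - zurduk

zurdun

bolat ~ burat, fufaldos ~ fufardus — Risho o corresponds to Zosol u after a consonant, before a consonant other than r, m, n, p, b, f, v.
fufaldos ~ fufardus — Risho l corresponds to Zosol r after a vowel, before a consonant other than r, m, n, p, b, f, v.
vonas ~ vunas — Risho o corresponds to Zosol u after a consonant, before a nasal.
Applying these to Risho 'zoldon':
  zoldon → zuldon   (o→u after a consonant, before a consonant other than r, m, n, p, b, f, v)
  zuldon → zurdon   (l→r after a vowel, before a consonant other than r, m, n, p, b, f, v)
  zurdon → zurdun   (o→u after a consonant, before a nasal)
So the Zosol cognate is 'zurdun'.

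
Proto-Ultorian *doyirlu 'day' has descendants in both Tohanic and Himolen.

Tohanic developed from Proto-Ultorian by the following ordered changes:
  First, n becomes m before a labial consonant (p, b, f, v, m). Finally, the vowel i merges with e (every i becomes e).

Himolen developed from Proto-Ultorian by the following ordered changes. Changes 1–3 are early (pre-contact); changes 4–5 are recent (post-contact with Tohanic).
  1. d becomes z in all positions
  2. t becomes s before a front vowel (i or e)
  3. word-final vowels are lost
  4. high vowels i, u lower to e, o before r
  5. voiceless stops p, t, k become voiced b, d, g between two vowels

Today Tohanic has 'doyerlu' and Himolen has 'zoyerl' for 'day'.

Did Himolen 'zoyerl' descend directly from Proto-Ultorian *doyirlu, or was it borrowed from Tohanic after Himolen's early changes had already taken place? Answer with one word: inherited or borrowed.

If inherited, *doyirlu would pass through all of Himolen's changes:
Himolen: *doyirlu > zoyirlu > zoyirl > zoyerl  (by unconditioned shift, apocope, pre-rhotic lowering)
If borrowed from Tohanic 'doyerlu' after the early changes, it would undergo only the recent ones:
  rule 4 (pre-rhotic lowering): no change (doyerlu)
  rule 5 (intervocalic voicing): no change (doyerlu)
  ⇒ as a loan: doyerlu
Himolen 'zoyerl' matches the inherited outcome exactly, so it is an inherited cognate, not a loan.

inherited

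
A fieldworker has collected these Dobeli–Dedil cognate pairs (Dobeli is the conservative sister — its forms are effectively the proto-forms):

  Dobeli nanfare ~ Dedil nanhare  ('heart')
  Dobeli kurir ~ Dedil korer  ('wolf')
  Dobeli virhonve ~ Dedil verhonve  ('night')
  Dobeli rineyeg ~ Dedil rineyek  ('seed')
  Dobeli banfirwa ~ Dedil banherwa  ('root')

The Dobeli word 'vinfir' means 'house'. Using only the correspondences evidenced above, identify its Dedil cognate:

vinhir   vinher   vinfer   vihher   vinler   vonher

banfirwa ~ banherwa — Dobeli f corresponds to Dedil h after a consonant, before a front vowel.
kurir ~ korer, virhonve ~ verhonve — Dobeli i corresponds to Dedil e after a consonant, before r.
Applying these to Dobeli 'vinfir':
  vinfir → vinhir   (f→h after a consonant, before a front vowel)
  vinhir → vinher   (i→e after a consonant, before r)
So the Dedil cognate is 'vinher'.

vinher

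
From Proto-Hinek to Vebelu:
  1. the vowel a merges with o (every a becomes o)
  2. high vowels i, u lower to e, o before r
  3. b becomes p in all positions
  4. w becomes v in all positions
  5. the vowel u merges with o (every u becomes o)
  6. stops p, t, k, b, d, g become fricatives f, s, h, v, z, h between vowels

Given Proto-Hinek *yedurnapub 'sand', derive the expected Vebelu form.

Vebelu: start from *yedurnapub.
  rule 1 (vowel merger): yedurnapub → yedurnopub
  rule 2 (pre-rhotic lowering): yedurnopub → yedornopub
  rule 3 (unconditioned shift): yedornopub → yedornopup
  rule 4: no change — yedornopup
  rule 5 (vowel merger): yedornopup → yedornopop
  rule 6 (intervocalic lenition): yedornopop → yezornofop
  ⇒ Vebelu yezornofop

yezornofop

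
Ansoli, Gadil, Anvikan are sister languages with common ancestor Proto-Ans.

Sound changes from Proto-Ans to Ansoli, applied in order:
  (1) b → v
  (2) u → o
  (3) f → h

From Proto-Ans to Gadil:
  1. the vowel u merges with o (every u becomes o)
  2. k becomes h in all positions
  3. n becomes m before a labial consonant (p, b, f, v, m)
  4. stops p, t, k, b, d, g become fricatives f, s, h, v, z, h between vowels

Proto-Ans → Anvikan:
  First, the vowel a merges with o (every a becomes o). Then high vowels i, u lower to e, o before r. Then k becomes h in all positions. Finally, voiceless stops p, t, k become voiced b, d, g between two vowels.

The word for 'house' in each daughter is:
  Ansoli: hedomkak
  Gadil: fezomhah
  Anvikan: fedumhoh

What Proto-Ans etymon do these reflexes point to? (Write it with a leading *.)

*fedumkak

Position 6: Ansoli has k, Gadil has h, Anvikan has h. Ansoli preserves k here (none of its changes turn any other segment into k), so the proto-segment is *k.
Position 7: Ansoli has a, Gadil has a, Anvikan has o. Ansoli preserves a here (none of its changes turn any other segment into a), so the proto-segment is *a.
This points to *fedumkak. Verify forward in each daughter:
Ansoli: *fedumkak
  fedumkak (rule 1 does not apply)
  fedumkak → fedomkak   [vowel merger]
  fedomkak → hedomkak   [unconditioned shift]
  giving Ansoli hedomkak.
Gadil: start from *fedumkak.
  rule 1 (vowel merger): fedumkak → fedomkak
  rule 2 (unconditioned shift): fedomkak → fedomhah
  rule 3: no change — fedomhah
  rule 4 (intervocalic lenition): fedomhah → fezomhah
  ⇒ Gadil fezomhah
Anvikan: *fedumkak > fedumkok > fedumhoh  (by vowel merger, unconditioned shift)
No other proto-form is consistent with every reflex, so the reconstruction is *fedumkak.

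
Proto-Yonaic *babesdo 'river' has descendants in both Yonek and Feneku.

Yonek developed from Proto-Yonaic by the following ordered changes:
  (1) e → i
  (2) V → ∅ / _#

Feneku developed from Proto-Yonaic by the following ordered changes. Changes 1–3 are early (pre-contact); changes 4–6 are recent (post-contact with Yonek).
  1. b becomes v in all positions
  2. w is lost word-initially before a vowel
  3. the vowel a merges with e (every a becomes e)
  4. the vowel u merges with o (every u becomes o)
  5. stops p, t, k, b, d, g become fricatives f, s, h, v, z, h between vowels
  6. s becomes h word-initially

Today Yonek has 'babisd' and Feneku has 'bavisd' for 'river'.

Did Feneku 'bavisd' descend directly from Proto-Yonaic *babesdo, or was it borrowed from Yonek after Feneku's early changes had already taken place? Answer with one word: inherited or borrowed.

If inherited, *babesdo would pass through all of Feneku's changes:
Feneku: *babesdo
  babesdo → vavesdo   [unconditioned shift]
  vavesdo (rule 2 does not apply)
  vavesdo → vevesdo   [vowel merger]
  vevesdo (rule 4 does not apply)
  vevesdo (rule 5 does not apply)
  vevesdo (rule 6 does not apply)
  giving Feneku vevesdo.
If borrowed from Yonek 'babisd' after the early changes, it would undergo only the recent ones:
  rule 4 (vowel merger): no change (babisd)
  rule 5 (intervocalic lenition): babisd → bavisd
  rule 6 (debuccalisation): no change (bavisd)
  ⇒ as a loan: bavisd
Feneku 'bavisd' matches the loan outcome 'bavisd', not the inherited 'vevesdo' — it skipped the early Feneku changes, so it was borrowed from Yonek.

borrowed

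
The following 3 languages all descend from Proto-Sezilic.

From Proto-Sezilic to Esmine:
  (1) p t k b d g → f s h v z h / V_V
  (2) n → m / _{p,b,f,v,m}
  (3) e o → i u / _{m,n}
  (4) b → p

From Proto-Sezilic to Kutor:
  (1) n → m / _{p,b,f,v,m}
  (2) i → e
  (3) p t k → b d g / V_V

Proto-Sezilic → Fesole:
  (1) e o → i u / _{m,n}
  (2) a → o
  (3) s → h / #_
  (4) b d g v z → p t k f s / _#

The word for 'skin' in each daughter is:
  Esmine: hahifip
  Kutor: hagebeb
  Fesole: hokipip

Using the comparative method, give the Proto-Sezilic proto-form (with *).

Position 2: Esmine has a, Kutor has a, Fesole has o. Esmine preserves a here (none of its changes turn any other segment into a), so the proto-segment is *a.
Position 4: Esmine has i, Kutor has e, Fesole has i. Taking the neighbouring segments as reconstructed: Esmine i can only go back to *i; Kutor e could go back to *e or *i; Fesole i can only go back to *i — the one source consistent with every daughter is *i.
Position 7: Esmine has p, Kutor has b, Fesole has p. Taking the neighbouring segments as reconstructed: Esmine p could go back to *p or *b; Kutor b can only go back to *b; Fesole p could go back to *p or *b — the one source consistent with every daughter is *b.
Continuing position by position gives *hakipib; check it forward:
Esmine: *hakipib > hahifib > hahifip  (by intervocalic lenition, unconditioned shift)
Kutor: *hakipib > hakepeb > hagebeb  (by vowel merger, intervocalic voicing)
Fesole: *hakipib > hokipib > hokipip  (by vowel merger, final devoicing)
*hakipib is the unique common source.

*hakipib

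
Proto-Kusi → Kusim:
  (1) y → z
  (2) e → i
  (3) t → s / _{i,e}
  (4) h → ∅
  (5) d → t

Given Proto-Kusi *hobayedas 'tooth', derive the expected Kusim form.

obazitas

Kusim: *hobayedas > hobazedas > hobazidas > obazidas > obazitas  (by unconditioned shift, vowel merger, h-loss, unconditioned shift)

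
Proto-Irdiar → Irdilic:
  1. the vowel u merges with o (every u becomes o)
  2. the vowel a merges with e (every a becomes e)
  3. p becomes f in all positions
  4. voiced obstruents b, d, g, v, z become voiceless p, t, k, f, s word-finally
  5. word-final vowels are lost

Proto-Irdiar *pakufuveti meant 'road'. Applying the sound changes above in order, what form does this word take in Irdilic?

Irdilic: *pakufuveti
  pakufuveti → pakofoveti   [vowel merger]
  pakofoveti → pekofoveti   [vowel merger]
  pekofoveti → fekofoveti   [unconditioned shift]
  fekofoveti (rule 4 does not apply)
  fekofoveti → fekofovet   [apocope]
  giving Irdilic fekofovet.

fekofovet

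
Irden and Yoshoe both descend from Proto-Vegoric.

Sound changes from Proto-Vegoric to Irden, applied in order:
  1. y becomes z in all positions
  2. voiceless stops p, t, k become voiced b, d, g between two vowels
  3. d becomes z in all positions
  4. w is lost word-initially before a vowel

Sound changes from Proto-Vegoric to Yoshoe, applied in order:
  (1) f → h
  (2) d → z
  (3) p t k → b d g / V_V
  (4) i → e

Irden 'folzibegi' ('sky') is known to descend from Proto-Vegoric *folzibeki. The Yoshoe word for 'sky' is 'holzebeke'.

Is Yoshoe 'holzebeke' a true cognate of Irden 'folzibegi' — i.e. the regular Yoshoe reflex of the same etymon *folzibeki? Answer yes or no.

Derive the expected Yoshoe reflex of *folzibeki:
Yoshoe: *folzibeki > holzibeki > holzibegi > holzebege  (by unconditioned shift, intervocalic voicing, vowel merger)
The regular Yoshoe reflex would be 'holzebege', but the attested form is 'holzebeke'. The correspondence is irregular, so they are not cognates (the Yoshoe form has a different source).

no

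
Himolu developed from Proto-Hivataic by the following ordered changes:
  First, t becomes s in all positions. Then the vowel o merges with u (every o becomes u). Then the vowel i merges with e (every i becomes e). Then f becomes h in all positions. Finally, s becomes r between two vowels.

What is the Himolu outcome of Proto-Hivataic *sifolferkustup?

sehulherkussup

Himolu: *sifolferkustup > sifolferkussup > sifulferkussup > sefulferkussup > sehulherkussup  (by unconditioned shift, vowel merger, vowel merger, unconditioned shift)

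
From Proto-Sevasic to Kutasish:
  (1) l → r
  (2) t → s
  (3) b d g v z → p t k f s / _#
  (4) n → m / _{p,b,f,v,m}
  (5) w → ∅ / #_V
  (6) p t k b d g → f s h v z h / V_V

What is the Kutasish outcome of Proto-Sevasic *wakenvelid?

Kutasish: *wakenvelid
  wakenvelid → wakenverid   [unconditioned shift]
  wakenverid (rule 2 does not apply)
  wakenverid → wakenverit   [final devoicing]
  wakenverit → wakemverit   [nasal place assimilation]
  wakemverit → akemverit   [glide loss]
  akemverit → ahemverit   [intervocalic lenition]
  giving Kutasish ahemverit.

ahemverit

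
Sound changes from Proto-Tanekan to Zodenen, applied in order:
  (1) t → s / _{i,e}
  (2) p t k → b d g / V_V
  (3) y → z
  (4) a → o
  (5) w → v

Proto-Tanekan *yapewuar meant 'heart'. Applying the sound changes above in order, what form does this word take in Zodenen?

Zodenen: *yapewuar
  yapewuar (rule 1 does not apply)
  yapewuar → yabewuar   [intervocalic voicing]
  yabewuar → zabewuar   [unconditioned shift]
  zabewuar → zobewuor   [vowel merger]
  zobewuor → zobevuor   [unconditioned shift]
  giving Zodenen zobevuor.

zobevuor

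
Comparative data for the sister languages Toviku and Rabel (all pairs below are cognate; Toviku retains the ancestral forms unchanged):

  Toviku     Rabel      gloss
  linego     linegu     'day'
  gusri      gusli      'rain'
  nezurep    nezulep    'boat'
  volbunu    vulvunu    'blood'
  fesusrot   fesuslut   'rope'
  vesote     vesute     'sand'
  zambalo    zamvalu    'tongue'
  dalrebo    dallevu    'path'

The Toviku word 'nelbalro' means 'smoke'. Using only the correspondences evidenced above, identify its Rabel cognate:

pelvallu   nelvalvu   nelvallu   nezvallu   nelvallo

nelvallu

zambalo ~ zamvalu — Toviku b corresponds to Rabel v after a consonant, before a back vowel.
fesusrot ~ fesuslut — Toviku r corresponds to Rabel l after a consonant, before a back vowel.
linego ~ linegu, zambalo ~ zamvalu — Toviku o corresponds to Rabel u word-finally.
Applying these to Toviku 'nelbalro':
  nelbalro → nelvalro   (b→v after a consonant, before a back vowel)
  nelvalro → nelvallo   (r→l after a consonant, before a back vowel)
  nelvallo → nelvallu   (o→u word-finally)
So the Rabel cognate is 'nelvallu'.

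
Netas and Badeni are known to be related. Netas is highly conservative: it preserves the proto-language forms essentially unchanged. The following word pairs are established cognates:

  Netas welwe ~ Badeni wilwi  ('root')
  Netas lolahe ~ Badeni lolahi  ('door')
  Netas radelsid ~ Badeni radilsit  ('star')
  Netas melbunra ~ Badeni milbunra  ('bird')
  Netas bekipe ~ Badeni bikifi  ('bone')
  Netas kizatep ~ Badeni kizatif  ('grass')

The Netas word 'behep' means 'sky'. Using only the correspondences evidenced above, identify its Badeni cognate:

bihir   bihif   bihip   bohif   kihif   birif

welwe ~ wilwi, radelsid ~ radilsit — Netas e corresponds to Badeni i after a consonant, before a consonant other than r, m, n, p, b, f, v.
kizatep ~ kizatif — Netas e corresponds to Badeni i after a consonant, before a labial obstruent.
kizatep ~ kizatif — Netas p corresponds to Badeni f word-finally.
Applying these to Netas 'behep':
  behep → bihep   (e→i after a consonant, before a consonant other than r, m, n, p, b, f, v)
  bihep → bihip   (e→i after a consonant, before a labial obstruent)
  bihip → bihif   (p→f word-finally)
So the Badeni cognate is 'bihif'.

bihif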